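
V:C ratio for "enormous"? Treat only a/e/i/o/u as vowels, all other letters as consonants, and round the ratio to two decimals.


Word: "enormous"
Vowels (a,e,i,o,u): 4
Consonants: 4
Ratio = 4/4
= 1.00


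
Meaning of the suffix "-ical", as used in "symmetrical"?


Suffix: -ical
Example: symmetrical = symmetry + -ical, with a spelling change
Meaning = relating to


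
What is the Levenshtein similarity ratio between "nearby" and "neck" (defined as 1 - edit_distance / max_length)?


Word 1: "nearby" (length 6)
Word 2: "neck" (length 4)
One optimal edit sequence:
  1. keep 'n'
  2. keep 'e'
  3. delete 'a'  (+1)
  4. delete 'r'  (+1)
  5. substitute 'b' -> 'c'  (+1)
  6. substitute 'y' -> 'k'  (+1)
Edit distance = 4
Max length = max(6, 4) = 6
Similarity = 1 - 4/6
= 0.3333


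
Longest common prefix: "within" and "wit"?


Word 1: "within"
Word 2: "wit"
Comparing from start:
  Pos 0: 'w' == 'w'
  Pos 1: 'i' == 'i'
  Pos 2: 't' == 't'
LCP = "wit" (length 3)


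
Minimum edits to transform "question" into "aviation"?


Word 1: "question" (length 8)
Word 2: "aviation" (length 8)
One optimal edit sequence (insert/delete/substitute each cost 1):
  1. substitute 'q' -> 'a'  (+1)
  2. substitute 'u' -> 'v'  (+1)
  3. substitute 'e' -> 'i'  (+1)
  4. substitute 's' -> 'a'  (+1)
  5. keep 't'
  6. keep 'i'
  7. keep 'o'
  8. keep 'n'
Total edit operations: 4
Edit distance = 4


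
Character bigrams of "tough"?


Word: "tough" (length 5)
Number of bigrams = 5 - 2 + 1 = 4
  Position 0: "to"
  Position 1: "ou"
  Position 2: "ug"
  Position 3: "gh"
Bigrams = "to", "ou", "ug", "gh"


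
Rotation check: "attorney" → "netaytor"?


Word: "attorney", Candidate: "netaytor"
Method: check if candidate is substring of word+word
"attorneyattorney" contains "netaytor"? No
Is rotation = No


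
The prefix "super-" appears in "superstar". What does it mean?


Prefix: super-
Example: superstar (super- + star)
Meaning = above / beyond


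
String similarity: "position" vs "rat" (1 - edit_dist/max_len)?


Word 1: "position" (length 8)
Word 2: "rat" (length 3)
One optimal edit sequence:
  1. delete 'p'  (+1)
  2. delete 'o'  (+1)
  3. substitute 's' -> 'r'  (+1)
  4. substitute 'i' -> 'a'  (+1)
  5. keep 't'
  6. delete 'i'  (+1)
  7. delete 'o'  (+1)
  8. delete 'n'  (+1)
Edit distance = 7
Max length = max(8, 3) = 8
Similarity = 1 - 7/8
= 0.1250


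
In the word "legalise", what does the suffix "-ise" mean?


Suffix: -ise
Example: legalise (legal + -ise)
Meaning = to make


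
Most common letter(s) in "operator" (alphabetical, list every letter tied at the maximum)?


Word: "operator"
Letter counts:
  'a': 1
  'e': 1
  'o': 2
  'p': 1
  'r': 2
  't': 1
Maximum count = 2
Most frequent = 'o', 'r' (2 times each)


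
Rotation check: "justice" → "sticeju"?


Word: "justice", Candidate: "sticeju"
Method: check if candidate is substring of word+word
"justicejustice" contains "sticeju"? Yes
Is rotation = Yes


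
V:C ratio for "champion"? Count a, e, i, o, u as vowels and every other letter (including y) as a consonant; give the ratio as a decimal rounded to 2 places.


Word: "champion"
Vowels (a,e,i,o,u): 3
Consonants: 5
Ratio = 3/5
= 0.60


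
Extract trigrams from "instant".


Word: "instant" (length 7)
Number of trigrams = 7 - 3 + 1 = 5
  Position 0: "ins"
  Position 1: "nst"
  Position 2: "sta"
  Position 3: "tan"
  Position 4: "ant"
Trigrams = "ins", "nst", "sta", "tan", "ant"


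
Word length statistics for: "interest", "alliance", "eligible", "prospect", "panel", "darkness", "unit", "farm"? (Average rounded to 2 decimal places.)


Lengths: "interest"=8, "alliance"=8, "eligible"=8, "prospect"=8, "panel"=5, "darkness"=8, "unit"=4, "farm"=4
Sum = 53, Count = 8
Average = 53/8 = 6.63
= avg=6.63, min=4, max=8


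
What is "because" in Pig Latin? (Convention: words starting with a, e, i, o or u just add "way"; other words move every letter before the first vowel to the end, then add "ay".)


Word: "because"
Starts with consonant(s) → move to end, add 'ay'
Consonant cluster: "b"
Pig Latin = "ecausebay"


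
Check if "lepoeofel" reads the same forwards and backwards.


Word: "lepoeofel"
Reversed: "lefoeopel"
Forward == Backward? lepoeofel != lefoeopel
Palindrome = No


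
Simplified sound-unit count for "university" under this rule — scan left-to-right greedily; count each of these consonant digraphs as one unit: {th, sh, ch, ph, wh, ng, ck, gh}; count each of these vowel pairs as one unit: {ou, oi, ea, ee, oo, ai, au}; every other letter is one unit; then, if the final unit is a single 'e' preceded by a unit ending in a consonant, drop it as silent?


Word: "university" (10 letters)
Left-to-right scan:
  1. 'u' (letter)
  2. 'n' (letter)
  3. 'i' (letter)
  4. 'v' (letter)
  5. 'e' (letter)
  6. 'r' (letter)
  7. 's' (letter)
  8. 'i' (letter)
  9. 't' (letter)
  10. 'y' (letter)
Units from scan: 10
Sound units = 10 units


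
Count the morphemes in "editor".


Word: "editor"
Morphemes: edit / -or
Each morpheme carries meaning
= 2 morphemes


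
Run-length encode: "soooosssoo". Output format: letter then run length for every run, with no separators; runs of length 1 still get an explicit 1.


String: "soooosssoo"
Scanning for consecutive runs:
  's' x 1
  'o' x 4
  's' x 3
  'o' x 2
RLE = "s1o4s3o2"


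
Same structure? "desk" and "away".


Pattern of "desk": [0, 1, 2, 3]
Pattern of "away": [0, 1, 0, 2]
Patterns do not match
Same pattern = No


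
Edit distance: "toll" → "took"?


Word 1: "toll" (length 4)
Word 2: "took" (length 4)
One optimal edit sequence (insert/delete/substitute each cost 1):
  1. keep 't'
  2. keep 'o'
  3. substitute 'l' -> 'o'  (+1)
  4. substitute 'l' -> 'k'  (+1)
Total edit operations: 2
Edit distance = 2


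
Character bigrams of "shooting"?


Word: "shooting" (length 8)
Number of bigrams = 8 - 2 + 1 = 7
  Position 0: "sh"
  Position 1: "ho"
  Position 2: "oo"
  Position 3: "ot"
  Position 4: "ti"
  Position 5: "in"
  Position 6: "ng"
Bigrams = "sh", "ho", "oo", "ot", "ti", "in", "ng"


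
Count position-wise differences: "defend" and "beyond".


Comparing character by character (same length = 6):
  Pos 0: 'd' vs 'b' !=
  Pos 1: 'e' vs 'e' =
  Pos 2: 'f' vs 'y' !=
  Pos 3: 'e' vs 'o' !=
  Pos 4: 'n' vs 'n' =
  Pos 5: 'd' vs 'd' =
Hamming distance = 3


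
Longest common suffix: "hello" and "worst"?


Word 1: "hello"
Word 2: "worst"
Comparing from end:
  Pos -1: 'o' != 't' (stop)
LCS = "" (length 0)


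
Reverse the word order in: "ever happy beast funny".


Original: "ever happy beast funny"
Words (1..n): ever | happy | beast | funny
Reversed (n..1): funny | beast | happy | ever
Result = "funny beast happy ever"


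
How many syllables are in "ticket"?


Word: "ticket"
Syllable breakdown: tick / et
Counting: 2 parts
= 2 syllables


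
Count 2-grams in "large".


Word: "large" (length 5)
Number of 2-grams = length - 2 + 1 = 5 - 2 + 1
= 4


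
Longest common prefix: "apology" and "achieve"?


Word 1: "apology"
Word 2: "achieve"
Comparing from start:
  Pos 0: 'a' == 'a'
  Pos 1: 'p' != 'c' (stop)
LCP = "a" (length 1)


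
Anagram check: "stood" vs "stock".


Word 1: "stood" → sorted: doost
Word 2: "stock" → sorted: ckost
Same letters? doost != ckost
Anagram = No


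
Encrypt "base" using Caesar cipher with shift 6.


Word: "base"
Shift: 6
Each letter → (letter + shift) mod 26:
  'b' (1) + 6 = 7 → 'h'
  'a' (0) + 6 = 6 → 'g'
  's' (18) + 6 = 24 → 'y'
  'e' (4) + 6 = 10 → 'k'
Result = "hgyk"


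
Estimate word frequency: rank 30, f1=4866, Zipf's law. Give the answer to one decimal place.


Zipf's law: f(r) = f(1) / r
f(1) = 4866
f(30) = 4866 / 30
= 162.2 occurrences


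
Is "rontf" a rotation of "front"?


Word: "front", Candidate: "rontf"
Method: check if candidate is substring of word+word
"frontfront" contains "rontf"? Yes
Is rotation = Yes


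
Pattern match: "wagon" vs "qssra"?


Pattern of "wagon": [0, 1, 2, 3, 4]
Pattern of "qssra": [0, 1, 1, 2, 3]
Patterns do not match
Same pattern = No


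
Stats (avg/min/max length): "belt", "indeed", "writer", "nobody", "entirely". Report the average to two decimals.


Lengths: "belt"=4, "indeed"=6, "writer"=6, "nobody"=6, "entirely"=8
Sum = 30, Count = 5
Average = 30/5 = 6.00
= avg=6.00, min=4, max=8


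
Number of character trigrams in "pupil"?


Word: "pupil" (length 5)
Number of 3-grams = length - 3 + 1 = 5 - 3 + 1
= 3


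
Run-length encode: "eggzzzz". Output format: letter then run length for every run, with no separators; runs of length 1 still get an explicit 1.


String: "eggzzzz"
Scanning for consecutive runs:
  'e' x 1
  'g' x 2
  'z' x 4
RLE = "e1g2z4"


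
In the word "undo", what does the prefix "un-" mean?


Prefix: un-
Example: undo = un- + do
Meaning = not / reverse


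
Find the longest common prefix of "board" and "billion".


Word 1: "board"
Word 2: "billion"
Comparing from start:
  Pos 0: 'b' == 'b'
  Pos 1: 'o' != 'i' (stop)
LCP = "b" (length 1)


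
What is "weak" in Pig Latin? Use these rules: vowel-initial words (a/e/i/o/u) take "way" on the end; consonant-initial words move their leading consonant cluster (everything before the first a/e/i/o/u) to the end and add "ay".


Word: "weak"
Starts with consonant(s) → move to end, add 'ay'
Consonant cluster: "w"
Pig Latin = "eakway"


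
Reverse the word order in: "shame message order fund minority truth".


Original: "shame message order fund minority truth"
Words (1..n): shame | message | order | fund | minority | truth
Reversed (n..1): truth | minority | fund | order | message | shame
Result = "truth minority fund order message shame"


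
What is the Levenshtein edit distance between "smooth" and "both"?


Word 1: "smooth" (length 6)
Word 2: "both" (length 4)
One optimal edit sequence (insert/delete/substitute each cost 1):
  1. delete 's'  (+1)
  2. delete 'm'  (+1)
  3. substitute 'o' -> 'b'  (+1)
  4. keep 'o'
  5. keep 't'
  6. keep 'h'
Total edit operations: 3
Edit distance = 3


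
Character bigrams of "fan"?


Word: "fan" (length 3)
Number of bigrams = 3 - 2 + 1 = 2
  Position 0: "fa"
  Position 1: "an"
Bigrams = "fa", "an"


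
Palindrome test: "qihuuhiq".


Word: "qihuuhiq"
Reversed: "qihuuhiq"
Forward == Backward? qihuuhiq == qihuuhiq
Palindrome = Yes


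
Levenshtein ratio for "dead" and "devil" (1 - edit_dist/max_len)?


Word 1: "dead" (length 4)
Word 2: "devil" (length 5)
One optimal edit sequence:
  1. keep 'd'
  2. keep 'e'
  3. insert 'v'  (+1)
  4. substitute 'a' -> 'i'  (+1)
  5. substitute 'd' -> 'l'  (+1)
Edit distance = 3
Max length = max(4, 5) = 5
Similarity = 1 - 3/5
= 0.4000


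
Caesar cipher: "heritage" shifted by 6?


Word: "heritage"
Shift: 6
Each letter → (letter + shift) mod 26:
  'h' (7) + 6 = 13 → 'n'
  'e' (4) + 6 = 10 → 'k'
  'r' (17) + 6 = 23 → 'x'
  'i' (8) + 6 = 14 → 'o'
  't' (19) + 6 = 25 → 'z'
  'a' (0) + 6 = 6 → 'g'
  'g' (6) + 6 = 12 → 'm'
  'e' (4) + 6 = 10 → 'k'
Result = "nkxozgmk"


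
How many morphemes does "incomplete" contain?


Word: "incomplete"
Morphemes: in- | complete
Each morpheme carries meaning
= 2 morphemes


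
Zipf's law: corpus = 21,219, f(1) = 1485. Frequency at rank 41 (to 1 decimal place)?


Zipf's law: f(r) = f(1) / r
f(1) = 1485
f(41) = 1485 / 41
= 36.2 occurrences


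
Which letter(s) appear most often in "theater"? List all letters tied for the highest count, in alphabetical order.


Word: "theater"
Letter counts:
  'a': 1
  'e': 2
  'h': 1
  'r': 1
  't': 2
Maximum count = 2
Most frequent = 'e', 't' (2 times each)


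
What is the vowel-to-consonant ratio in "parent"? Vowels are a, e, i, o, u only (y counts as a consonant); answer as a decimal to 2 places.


Word: "parent"
Vowels (a,e,i,o,u): 2
Consonants: 4
Ratio = 2/4
= 0.50


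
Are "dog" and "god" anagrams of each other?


Word 1: "dog" → sorted: dgo
Word 2: "god" → sorted: dgo
Same letters? dgo == dgo
Anagram = Yes


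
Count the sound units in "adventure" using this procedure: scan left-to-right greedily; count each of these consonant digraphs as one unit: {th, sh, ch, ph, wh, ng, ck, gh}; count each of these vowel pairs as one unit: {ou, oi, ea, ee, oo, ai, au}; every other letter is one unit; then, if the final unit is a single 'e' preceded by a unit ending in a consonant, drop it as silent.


Word: "adventure" (9 letters)
Left-to-right scan:
  (1) 'a' (letter)
  (2) 'd' (letter)
  (3) 'v' (letter)
  (4) 'e' (letter)
  (5) 'n' (letter)
  (6) 't' (letter)
  (7) 'u' (letter)
  (8) 'r' (letter)
  (9) 'e' (letter)
Units from scan: 9
Final unit is 'e' after a consonant -> drop as silent (-1)
Sound units = 8 units


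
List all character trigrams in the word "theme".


Word: "theme" (length 5)
Number of trigrams = 5 - 3 + 1 = 3
  Position 0: "the"
  Position 1: "hem"
  Position 2: "eme"
Trigrams = "the", "hem", "eme"


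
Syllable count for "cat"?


Word: "cat"
Syllable breakdown: cat
Counting: 1 part
= 1 syllable


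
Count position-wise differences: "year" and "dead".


Comparing character by character (same length = 4):
  Pos 0: 'y' vs 'd' !=
  Pos 1: 'e' vs 'e' =
  Pos 2: 'a' vs 'a' =
  Pos 3: 'r' vs 'd' !=
Hamming distance = 2


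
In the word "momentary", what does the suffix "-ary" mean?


Suffix: -ary
Example: momentary = moment + -ary
Meaning = relating to


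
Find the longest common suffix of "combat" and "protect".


Word 1: "combat"
Word 2: "protect"
Comparing from end:
  Pos -1: 't' == 't'
  Pos -2: 'a' != 'c' (stop)
LCS = "t" (length 1)


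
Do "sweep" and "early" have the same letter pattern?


Pattern of "sweep": [0, 1, 2, 2, 3]
Pattern of "early": [0, 1, 2, 3, 4]
Patterns do not match
Same pattern = No


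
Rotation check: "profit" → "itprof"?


Word: "profit", Candidate: "itprof"
Method: check if candidate is substring of word+word
"profitprofit" contains "itprof"? Yes
Is rotation = Yes


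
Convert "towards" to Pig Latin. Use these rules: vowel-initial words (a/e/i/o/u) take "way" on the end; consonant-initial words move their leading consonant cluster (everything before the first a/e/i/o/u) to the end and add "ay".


Word: "towards"
Starts with consonant(s) → move to end, add 'ay'
Consonant cluster: "t"
Pig Latin = "owardstay"


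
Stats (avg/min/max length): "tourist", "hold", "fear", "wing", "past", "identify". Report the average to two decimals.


Lengths: "tourist"=7, "hold"=4, "fear"=4, "wing"=4, "past"=4, "identify"=8
Sum = 31, Count = 6
Average = 31/6 = 5.17
= avg=5.17, min=4, max=8


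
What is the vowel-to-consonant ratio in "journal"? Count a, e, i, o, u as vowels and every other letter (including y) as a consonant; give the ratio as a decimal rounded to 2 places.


Word: "journal"
Vowels (a,e,i,o,u): 3
Consonants: 4
Ratio = 3/4
= 0.75


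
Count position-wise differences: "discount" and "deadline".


Comparing character by character (same length = 8):
  Pos 0: 'd' vs 'd' =
  Pos 1: 'i' vs 'e' !=
  Pos 2: 's' vs 'a' !=
  Pos 3: 'c' vs 'd' !=
  Pos 4: 'o' vs 'l' !=
  Pos 5: 'u' vs 'i' !=
  Pos 6: 'n' vs 'n' =
  Pos 7: 't' vs 'e' !=
Hamming distance = 6


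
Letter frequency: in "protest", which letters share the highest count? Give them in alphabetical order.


Word: "protest"
Letter counts:
  'e': 1
  'o': 1
  'p': 1
  'r': 1
  's': 1
  't': 2
Maximum count = 2
Most frequent = 't' (2 times each)


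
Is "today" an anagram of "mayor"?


Word 1: "mayor" → sorted: amory
Word 2: "today" → sorted: adoty
Same letters? amory != adoty
Anagram = No


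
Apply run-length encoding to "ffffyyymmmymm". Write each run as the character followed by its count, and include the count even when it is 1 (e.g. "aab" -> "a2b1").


String: "ffffyyymmmymm"
Scanning for consecutive runs:
  'f' x 4
  'y' x 3
  'm' x 3
  'y' x 1
  'm' x 2
RLE = "f4y3m3y1m2"


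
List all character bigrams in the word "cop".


Word: "cop" (length 3)
Number of bigrams = 3 - 2 + 1 = 2
  Position 0: "co"
  Position 1: "op"
Bigrams = "co", "op"


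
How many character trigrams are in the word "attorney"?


Word: "attorney" (length 8)
Number of 3-grams = length - 3 + 1 = 8 - 3 + 1
= 6


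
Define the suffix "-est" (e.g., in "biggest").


Suffix: -est
Example: biggest = big + -est, with a spelling change
Meaning = most


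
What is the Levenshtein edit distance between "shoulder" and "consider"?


Word 1: "shoulder" (length 8)
Word 2: "consider" (length 8)
One optimal edit sequence (insert/delete/substitute each cost 1):
  1. substitute 's' -> 'c'  (+1)
  2. substitute 'h' -> 'o'  (+1)
  3. substitute 'o' -> 'n'  (+1)
  4. substitute 'u' -> 's'  (+1)
  5. substitute 'l' -> 'i'  (+1)
  6. keep 'd'
  7. keep 'e'
  8. keep 'r'
Total edit operations: 5
Edit distance = 5


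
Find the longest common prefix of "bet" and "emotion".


Word 1: "bet"
Word 2: "emotion"
Comparing from start:
  Pos 0: 'b' != 'e' (stop)
LCP = "" (length 0)


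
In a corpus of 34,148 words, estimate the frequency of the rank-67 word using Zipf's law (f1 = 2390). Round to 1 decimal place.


Zipf's law: f(r) = f(1) / r
f(1) = 2390
f(67) = 2390 / 67
= 35.7 occurrences


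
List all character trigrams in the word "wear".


Word: "wear" (length 4)
Number of trigrams = 4 - 3 + 1 = 2
  Position 0: "wea"
  Position 1: "ear"
Trigrams = "wea", "ear"


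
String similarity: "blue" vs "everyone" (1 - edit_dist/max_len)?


Word 1: "blue" (length 4)
Word 2: "everyone" (length 8)
One optimal edit sequence:
  1. insert 'e'  (+1)
  2. insert 'v'  (+1)
  3. insert 'e'  (+1)
  4. insert 'r'  (+1)
  5. substitute 'b' -> 'y'  (+1)
  6. substitute 'l' -> 'o'  (+1)
  7. substitute 'u' -> 'n'  (+1)
  8. keep 'e'
Edit distance = 7
Max length = max(4, 8) = 8
Similarity = 1 - 7/8
= 0.1250


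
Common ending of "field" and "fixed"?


Word 1: "field"
Word 2: "fixed"
Comparing from end:
  Pos -1: 'd' == 'd'
  Pos -2: 'l' != 'e' (stop)
LCS = "d" (length 1)


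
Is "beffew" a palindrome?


Word: "beffew"
Reversed: "weffeb"
Forward == Backward? beffew != weffeb
Palindrome = No


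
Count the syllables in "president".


Word: "president"
Syllable breakdown: pres · i · dent
Counting: 3 parts
= 3 syllables


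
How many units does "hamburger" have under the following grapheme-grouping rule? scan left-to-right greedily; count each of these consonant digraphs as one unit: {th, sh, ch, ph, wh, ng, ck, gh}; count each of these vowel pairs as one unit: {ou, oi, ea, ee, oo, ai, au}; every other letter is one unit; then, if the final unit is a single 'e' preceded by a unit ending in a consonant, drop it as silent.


Word: "hamburger" (9 letters)
Left-to-right scan:
  1. 'h' (letter)
  2. 'a' (letter)
  3. 'm' (letter)
  4. 'b' (letter)
  5. 'u' (letter)
  6. 'r' (letter)
  7. 'g' (letter)
  8. 'e' (letter)
  9. 'r' (letter)
Units from scan: 9
Sound units = 9 units


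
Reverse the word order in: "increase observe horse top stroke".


Original: "increase observe horse top stroke"
Words (1..n): increase | observe | horse | top | stroke
Reversed (n..1): stroke | top | horse | observe | increase
Result = "stroke top horse observe increase"


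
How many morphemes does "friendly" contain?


Word: "friendly"
Morphemes: friend / -ly
Each morpheme carries meaning
= 2 morphemes


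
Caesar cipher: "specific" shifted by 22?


Word: "specific"
Shift: 22
Each letter → (letter + shift) mod 26:
  's' (18) + 22 = 14 → 'o'
  'p' (15) + 22 = 11 → 'l'
  'e' (4) + 22 = 0 → 'a'
  'c' (2) + 22 = 24 → 'y'
  'i' (8) + 22 = 4 → 'e'
  'f' (5) + 22 = 1 → 'b'
  'i' (8) + 22 = 4 → 'e'
  'c' (2) + 22 = 24 → 'y'
Result = "olayebey"


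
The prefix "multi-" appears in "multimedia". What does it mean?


Prefix: multi-
Example: multimedia (multi- + media)
Meaning = many


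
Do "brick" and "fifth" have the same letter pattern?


Pattern of "brick": [0, 1, 2, 3, 4]
Pattern of "fifth": [0, 1, 0, 2, 3]
Patterns do not match
Same pattern = No


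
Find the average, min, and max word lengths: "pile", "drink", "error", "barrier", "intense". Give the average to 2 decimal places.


Lengths: "pile"=4, "drink"=5, "error"=5, "barrier"=7, "intense"=7
Sum = 28, Count = 5
Average = 28/5 = 5.60
= avg=5.60, min=4, max=7


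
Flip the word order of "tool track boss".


Original: "tool track boss"
Words (1..n): tool | track | boss
Reversed (n..1): boss | track | tool
Result = "boss track tool"


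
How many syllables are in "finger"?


Word: "finger"
Syllable breakdown: fin · ger
Counting: 2 parts
= 2 syllables


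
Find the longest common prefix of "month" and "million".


Word 1: "month"
Word 2: "million"
Comparing from start:
  Pos 0: 'm' == 'm'
  Pos 1: 'o' != 'i' (stop)
LCP = "m" (length 1)


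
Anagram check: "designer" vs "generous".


Word 1: "designer" → sorted: deeginrs
Word 2: "generous" → sorted: eegnorsu
Same letters? deeginrs != eegnorsu
Anagram = No


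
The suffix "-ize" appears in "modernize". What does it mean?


Suffix: -ize
Example: modernize = modern + -ize
Meaning = to make


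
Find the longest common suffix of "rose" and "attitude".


Word 1: "rose"
Word 2: "attitude"
Comparing from end:
  Pos -1: 'e' == 'e'
  Pos -2: 's' != 'd' (stop)
LCS = "e" (length 1)


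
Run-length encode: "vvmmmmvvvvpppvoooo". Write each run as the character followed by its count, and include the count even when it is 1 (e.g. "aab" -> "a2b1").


String: "vvmmmmvvvvpppvoooo"
Scanning for consecutive runs:
  'v' x 2
  'm' x 4
  'v' x 4
  'p' x 3
  'v' x 1
  'o' x 4
RLE = "v2m4v4p3v1o4"


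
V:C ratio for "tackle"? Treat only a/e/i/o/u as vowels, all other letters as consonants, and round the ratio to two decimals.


Word: "tackle"
Vowels (a,e,i,o,u): 2
Consonants: 4
Ratio = 2/4
= 0.50


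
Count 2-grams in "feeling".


Word: "feeling" (length 7)
Number of 2-grams = length - 2 + 1 = 7 - 2 + 1
= 6


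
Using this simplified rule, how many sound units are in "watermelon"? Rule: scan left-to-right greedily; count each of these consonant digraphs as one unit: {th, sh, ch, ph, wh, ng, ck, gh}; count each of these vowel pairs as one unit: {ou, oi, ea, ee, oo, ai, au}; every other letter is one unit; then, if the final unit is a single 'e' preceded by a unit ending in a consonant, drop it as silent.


Word: "watermelon" (10 letters)
Left-to-right scan:
  (1) 'w' (letter)
  (2) 'a' (letter)
  (3) 't' (letter)
  (4) 'e' (letter)
  (5) 'r' (letter)
  (6) 'm' (letter)
  (7) 'e' (letter)
  (8) 'l' (letter)
  (9) 'o' (letter)
  (10) 'n' (letter)
Units from scan: 10
Sound units = 10 units


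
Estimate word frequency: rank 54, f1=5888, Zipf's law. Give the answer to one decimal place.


Zipf's law: f(r) = f(1) / r
f(1) = 5888
f(54) = 5888 / 54
= 109.0 occurrences


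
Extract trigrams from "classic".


Word: "classic" (length 7)
Number of trigrams = 7 - 3 + 1 = 5
  Position 0: "cla"
  Position 1: "las"
  Position 2: "ass"
  Position 3: "ssi"
  Position 4: "sic"
Trigrams = "cla", "las", "ass", "ssi", "sic"


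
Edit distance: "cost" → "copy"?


Word 1: "cost" (length 4)
Word 2: "copy" (length 4)
One optimal edit sequence (insert/delete/substitute each cost 1):
  1. keep 'c'
  2. keep 'o'
  3. substitute 's' -> 'p'  (+1)
  4. substitute 't' -> 'y'  (+1)
Total edit operations: 2
Edit distance = 2


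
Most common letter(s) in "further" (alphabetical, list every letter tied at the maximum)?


Word: "further"
Letter counts:
  'e': 1
  'f': 1
  'h': 1
  'r': 2
  't': 1
  'u': 1
Maximum count = 2
Most frequent = 'r' (2 times each)


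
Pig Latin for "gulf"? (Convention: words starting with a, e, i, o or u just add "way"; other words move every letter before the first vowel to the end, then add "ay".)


Word: "gulf"
Starts with consonant(s) → move to end, add 'ay'
Consonant cluster: "g"
Pig Latin = "ulfgay"


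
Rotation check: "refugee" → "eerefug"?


Word: "refugee", Candidate: "eerefug"
Method: check if candidate is substring of word+word
"refugeerefugee" contains "eerefug"? Yes
Is rotation = Yes


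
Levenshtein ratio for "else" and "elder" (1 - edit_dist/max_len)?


Word 1: "else" (length 4)
Word 2: "elder" (length 5)
One optimal edit sequence:
  1. keep 'e'
  2. keep 'l'
  3. substitute 's' -> 'd'  (+1)
  4. keep 'e'
  5. insert 'r'  (+1)
Edit distance = 2
Max length = max(4, 5) = 5
Similarity = 1 - 2/5
= 0.6000


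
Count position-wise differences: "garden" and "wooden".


Comparing character by character (same length = 6):
  Pos 0: 'g' vs 'w' !=
  Pos 1: 'a' vs 'o' !=
  Pos 2: 'r' vs 'o' !=
  Pos 3: 'd' vs 'd' =
  Pos 4: 'e' vs 'e' =
  Pos 5: 'n' vs 'n' =
Hamming distance = 3


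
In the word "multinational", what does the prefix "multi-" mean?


Prefix: multi-
Example: multinational (multi- + national)
Meaning = many


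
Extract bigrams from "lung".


Word: "lung" (length 4)
Number of bigrams = 4 - 2 + 1 = 3
  Position 0: "lu"
  Position 1: "un"
  Position 2: "ng"
Bigrams = "lu", "un", "ng"


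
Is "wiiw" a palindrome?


Word: "wiiw"
Reversed: "wiiw"
Forward == Backward? wiiw == wiiw
Palindrome = Yes


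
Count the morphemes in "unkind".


Word: "unkind"
Morphemes: un- | kind
Each morpheme carries meaning
= 2 morphemes


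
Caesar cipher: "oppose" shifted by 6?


Word: "oppose"
Shift: 6
Each letter → (letter + shift) mod 26:
  'o' (14) + 6 = 20 → 'u'
  'p' (15) + 6 = 21 → 'v'
  'p' (15) + 6 = 21 → 'v'
  'o' (14) + 6 = 20 → 'u'
  's' (18) + 6 = 24 → 'y'
  'e' (4) + 6 = 10 → 'k'
Result = "uvvuyk"


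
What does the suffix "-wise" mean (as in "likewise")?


Suffix: -wise
As in: likewise -> like + -wise
Meaning = in the manner of


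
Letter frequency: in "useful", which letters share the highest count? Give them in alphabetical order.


Word: "useful"
Letter counts:
  'e': 1
  'f': 1
  'l': 1
  's': 1
  'u': 2
Maximum count = 2
Most frequent = 'u' (2 times each)


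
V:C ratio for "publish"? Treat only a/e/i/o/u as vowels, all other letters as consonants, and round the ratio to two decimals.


Word: "publish"
Vowels (a,e,i,o,u): 2
Consonants: 5
Ratio = 2/5
= 0.40


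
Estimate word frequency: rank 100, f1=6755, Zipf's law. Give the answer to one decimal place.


Zipf's law: f(r) = f(1) / r
f(1) = 6755
f(100) = 6755 / 100
= 67.6 occurrences


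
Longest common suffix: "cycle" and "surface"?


Word 1: "cycle"
Word 2: "surface"
Comparing from end:
  Pos -1: 'e' == 'e'
  Pos -2: 'l' != 'c' (stop)
LCS = "e" (length 1)


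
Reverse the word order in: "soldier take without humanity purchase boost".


Original: "soldier take without humanity purchase boost"
Words (1..n): soldier | take | without | humanity | purchase | boost
Reversed (n..1): boost | purchase | humanity | without | take | soldier
Result = "boost purchase humanity without take soldier"


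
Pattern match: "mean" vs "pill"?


Pattern of "mean": [0, 1, 2, 3]
Pattern of "pill": [0, 1, 2, 2]
Patterns do not match
Same pattern = No


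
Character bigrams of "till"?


Word: "till" (length 4)
Number of bigrams = 4 - 2 + 1 = 3
  Position 0: "ti"
  Position 1: "il"
  Position 2: "ll"
Bigrams = "ti", "il", "ll"


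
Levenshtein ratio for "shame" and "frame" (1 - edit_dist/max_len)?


Word 1: "shame" (length 5)
Word 2: "frame" (length 5)
One optimal edit sequence:
  1. substitute 's' -> 'f'  (+1)
  2. substitute 'h' -> 'r'  (+1)
  3. keep 'a'
  4. keep 'm'
  5. keep 'e'
Edit distance = 2
Max length = max(5, 5) = 5
Similarity = 1 - 2/5
= 0.6000


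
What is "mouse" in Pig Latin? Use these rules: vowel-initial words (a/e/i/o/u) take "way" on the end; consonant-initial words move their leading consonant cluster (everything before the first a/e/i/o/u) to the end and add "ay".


Word: "mouse"
Starts with consonant(s) → move to end, add 'ay'
Consonant cluster: "m"
Pig Latin = "ousemay"


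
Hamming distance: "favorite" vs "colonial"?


Comparing character by character (same length = 8):
  Pos 0: 'f' vs 'c' !=
  Pos 1: 'a' vs 'o' !=
  Pos 2: 'v' vs 'l' !=
  Pos 3: 'o' vs 'o' =
  Pos 4: 'r' vs 'n' !=
  Pos 5: 'i' vs 'i' =
  Pos 6: 't' vs 'a' !=
  Pos 7: 'e' vs 'l' !=
Hamming distance = 6


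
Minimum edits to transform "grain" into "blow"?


Word 1: "grain" (length 5)
Word 2: "blow" (length 4)
One optimal edit sequence (insert/delete/substitute each cost 1):
  1. delete 'g'  (+1)
  2. substitute 'r' -> 'b'  (+1)
  3. substitute 'a' -> 'l'  (+1)
  4. substitute 'i' -> 'o'  (+1)
  5. substitute 'n' -> 'w'  (+1)
Total edit operations: 5
Edit distance = 5


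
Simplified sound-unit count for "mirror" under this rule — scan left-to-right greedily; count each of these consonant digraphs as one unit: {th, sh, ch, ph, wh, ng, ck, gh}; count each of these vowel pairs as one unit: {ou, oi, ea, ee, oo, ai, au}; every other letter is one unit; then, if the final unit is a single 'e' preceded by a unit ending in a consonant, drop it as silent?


Word: "mirror" (6 letters)
Left-to-right scan:
  (1) 'm' (letter)
  (2) 'i' (letter)
  (3) 'r' (letter)
  (4) 'r' (letter)
  (5) 'o' (letter)
  (6) 'r' (letter)
Units from scan: 6
Sound units = 6 units


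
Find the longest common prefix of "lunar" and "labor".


Word 1: "lunar"
Word 2: "labor"
Comparing from start:
  Pos 0: 'l' == 'l'
  Pos 1: 'u' != 'a' (stop)
LCP = "l" (length 1)


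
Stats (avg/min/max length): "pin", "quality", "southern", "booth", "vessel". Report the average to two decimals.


Lengths: "pin"=3, "quality"=7, "southern"=8, "booth"=5, "vessel"=6
Sum = 29, Count = 5
Average = 29/5 = 5.80
= avg=5.80, min=3, max=8


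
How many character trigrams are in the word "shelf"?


Word: "shelf" (length 5)
Number of 3-grams = length - 3 + 1 = 5 - 3 + 1
= 3


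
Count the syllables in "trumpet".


Word: "trumpet"
Syllable breakdown: trum / pet
Counting: 2 parts
= 2 syllables


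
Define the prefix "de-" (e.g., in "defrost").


Prefix: de-
As in: defrost -> de- + frost
Meaning = remove / reverse


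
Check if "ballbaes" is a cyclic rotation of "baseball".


Word: "baseball", Candidate: "ballbaes"
Method: check if candidate is substring of word+word
"baseballbaseball" contains "ballbaes"? No
Is rotation = No


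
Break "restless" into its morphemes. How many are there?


Word: "restless"
Morphemes: rest / -less
Each morpheme carries meaning
= 2 morphemes


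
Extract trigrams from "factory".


Word: "factory" (length 7)
Number of trigrams = 7 - 3 + 1 = 5
  Position 0: "fac"
  Position 1: "act"
  Position 2: "cto"
  Position 3: "tor"
  Position 4: "ory"
Trigrams = "fac", "act", "cto", "tor", "ory"


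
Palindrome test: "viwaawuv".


Word: "viwaawuv"
Reversed: "vuwaawiv"
Forward == Backward? viwaawuv != vuwaawiv
Palindrome = No


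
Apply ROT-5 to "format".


Word: "format"
Shift: 5
Each letter → (letter + shift) mod 26:
  'f' (5) + 5 = 10 → 'k'
  'o' (14) + 5 = 19 → 't'
  'r' (17) + 5 = 22 → 'w'
  'm' (12) + 5 = 17 → 'r'
  'a' (0) + 5 = 5 → 'f'
  't' (19) + 5 = 24 → 'y'
Result = "ktwrfy"


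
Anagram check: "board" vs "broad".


Word 1: "board" → sorted: abdor
Word 2: "broad" → sorted: abdor
Same letters? abdor == abdor
Anagram = Yes


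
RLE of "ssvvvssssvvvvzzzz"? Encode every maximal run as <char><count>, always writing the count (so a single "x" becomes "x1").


String: "ssvvvssssvvvvzzzz"
Scanning for consecutive runs:
  's' x 2
  'v' x 3
  's' x 4
  'v' x 4
  'z' x 4
RLE = "s2v3s4v4z4"


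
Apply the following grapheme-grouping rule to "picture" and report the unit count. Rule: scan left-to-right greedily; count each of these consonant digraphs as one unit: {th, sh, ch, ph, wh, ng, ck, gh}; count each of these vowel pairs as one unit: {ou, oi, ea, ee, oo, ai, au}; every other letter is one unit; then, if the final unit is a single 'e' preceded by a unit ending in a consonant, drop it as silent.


Word: "picture" (7 letters)
Left-to-right scan:
  1. 'p' (letter)
  2. 'i' (letter)
  3. 'c' (letter)
  4. 't' (letter)
  5. 'u' (letter)
  6. 'r' (letter)
  7. 'e' (letter)
Units from scan: 7
Final unit is 'e' after a consonant -> drop as silent (-1)
Sound units = 6 units


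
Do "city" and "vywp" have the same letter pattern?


Pattern of "city": [0, 1, 2, 3]
Pattern of "vywp": [0, 1, 2, 3]
Patterns match
Same pattern = Yes


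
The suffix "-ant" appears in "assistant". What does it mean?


Suffix: -ant
Example: assistant = assist + -ant
Meaning = one who / that which


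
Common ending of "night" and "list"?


Word 1: "night"
Word 2: "list"
Comparing from end:
  Pos -1: 't' == 't'
  Pos -2: 'h' != 's' (stop)
LCS = "t" (length 1)


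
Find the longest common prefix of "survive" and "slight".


Word 1: "survive"
Word 2: "slight"
Comparing from start:
  Pos 0: 's' == 's'
  Pos 1: 'u' != 'l' (stop)
LCP = "s" (length 1)


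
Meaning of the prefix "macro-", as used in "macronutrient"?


Prefix: macro-
Example: macronutrient = macro- + nutrient
Meaning = large


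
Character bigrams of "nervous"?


Word: "nervous" (length 7)
Number of bigrams = 7 - 2 + 1 = 6
  Position 0: "ne"
  Position 1: "er"
  Position 2: "rv"
  Position 3: "vo"
  Position 4: "ou"
  Position 5: "us"
Bigrams = "ne", "er", "rv", "vo", "ou", "us"


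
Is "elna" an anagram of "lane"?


Word 1: "lane" → sorted: aeln
Word 2: "elna" → sorted: aeln
Same letters? aeln == aeln
Anagram = Yes


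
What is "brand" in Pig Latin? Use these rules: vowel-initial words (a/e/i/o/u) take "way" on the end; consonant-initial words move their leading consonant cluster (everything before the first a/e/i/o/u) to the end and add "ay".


Word: "brand"
Starts with consonant(s) → move to end, add 'ay'
Consonant cluster: "br"
Pig Latin = "andbray"


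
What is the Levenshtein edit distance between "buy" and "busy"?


Word 1: "buy" (length 3)
Word 2: "busy" (length 4)
One optimal edit sequence (insert/delete/substitute each cost 1):
  1. keep 'b'
  2. keep 'u'
  3. insert 's'  (+1)
  4. keep 'y'
Total edit operations: 1
Edit distance = 1


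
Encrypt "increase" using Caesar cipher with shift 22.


Word: "increase"
Shift: 22
Each letter → (letter + shift) mod 26:
  'i' (8) + 22 = 4 → 'e'
  'n' (13) + 22 = 9 → 'j'
  'c' (2) + 22 = 24 → 'y'
  'r' (17) + 22 = 13 → 'n'
  'e' (4) + 22 = 0 → 'a'
  'a' (0) + 22 = 22 → 'w'
  's' (18) + 22 = 14 → 'o'
  'e' (4) + 22 = 0 → 'a'
Result = "ejynawoa"


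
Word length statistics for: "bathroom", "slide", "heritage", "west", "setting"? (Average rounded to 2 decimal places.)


Lengths: "bathroom"=8, "slide"=5, "heritage"=8, "west"=4, "setting"=7
Sum = 32, Count = 5
Average = 32/5 = 6.40
= avg=6.40, min=4, max=8


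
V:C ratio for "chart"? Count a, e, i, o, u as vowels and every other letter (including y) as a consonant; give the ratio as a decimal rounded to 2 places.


Word: "chart"
Vowels (a,e,i,o,u): 1
Consonants: 4
Ratio = 1/4
= 0.25


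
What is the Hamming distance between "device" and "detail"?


Comparing character by character (same length = 6):
  Pos 0: 'd' vs 'd' =
  Pos 1: 'e' vs 'e' =
  Pos 2: 'v' vs 't' !=
  Pos 3: 'i' vs 'a' !=
  Pos 4: 'c' vs 'i' !=
  Pos 5: 'e' vs 'l' !=
Hamming distance = 4


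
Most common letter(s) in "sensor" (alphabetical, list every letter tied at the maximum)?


Word: "sensor"
Letter counts:
  'e': 1
  'n': 1
  'o': 1
  'r': 1
  's': 2
Maximum count = 2
Most frequent = 's' (2 times each)


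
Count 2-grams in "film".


Word: "film" (length 4)
Number of 2-grams = length - 2 + 1 = 4 - 2 + 1
= 3


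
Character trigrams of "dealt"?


Word: "dealt" (length 5)
Number of trigrams = 5 - 3 + 1 = 3
  Position 0: "dea"
  Position 1: "eal"
  Position 2: "alt"
Trigrams = "dea", "eal", "alt"


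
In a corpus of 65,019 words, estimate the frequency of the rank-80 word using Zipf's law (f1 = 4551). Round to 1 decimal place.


Zipf's law: f(r) = f(1) / r
f(1) = 4551
f(80) = 4551 / 80
= 56.9 occurrences


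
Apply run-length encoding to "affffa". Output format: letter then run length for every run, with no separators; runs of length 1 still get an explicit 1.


String: "affffa"
Scanning for consecutive runs:
  'a' x 1
  'f' x 4
  'a' x 1
RLE = "a1f4a1"


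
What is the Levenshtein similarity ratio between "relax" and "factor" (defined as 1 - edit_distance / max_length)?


Word 1: "relax" (length 5)
Word 2: "factor" (length 6)
One optimal edit sequence:
  1. insert 'f'  (+1)
  2. substitute 'r' -> 'a'  (+1)
  3. substitute 'e' -> 'c'  (+1)
  4. substitute 'l' -> 't'  (+1)
  5. substitute 'a' -> 'o'  (+1)
  6. substitute 'x' -> 'r'  (+1)
Edit distance = 6
Max length = max(5, 6) = 6
Similarity = 1 - 6/6
= 0.0000


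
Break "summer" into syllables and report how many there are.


Word: "summer"
Syllable breakdown: sum · mer
Counting: 2 parts
= 2 syllables


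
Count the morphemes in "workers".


Word: "workers"
Morphemes: work | -er | -s
Each morpheme carries meaning
= 3 morphemes


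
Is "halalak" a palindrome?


Word: "halalak"
Reversed: "kalalah"
Forward == Backward? halalak != kalalah
Palindrome = No


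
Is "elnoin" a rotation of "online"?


Word: "online", Candidate: "elnoin"
Method: check if candidate is substring of word+word
"onlineonline" contains "elnoin"? No
Is rotation = No


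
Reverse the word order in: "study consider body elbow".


Original: "study consider body elbow"
Words (1..n): study | consider | body | elbow
Reversed (n..1): elbow | body | consider | study
Result = "elbow body consider study"


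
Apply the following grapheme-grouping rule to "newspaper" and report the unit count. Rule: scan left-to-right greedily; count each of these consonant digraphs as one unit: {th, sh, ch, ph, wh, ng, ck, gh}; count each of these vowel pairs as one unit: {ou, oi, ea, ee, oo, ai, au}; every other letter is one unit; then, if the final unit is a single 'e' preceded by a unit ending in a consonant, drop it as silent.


Word: "newspaper" (9 letters)
Left-to-right scan:
  1. 'n' (letter)
  2. 'e' (letter)
  3. 'w' (letter)
  4. 's' (letter)
  5. 'p' (letter)
  6. 'a' (letter)
  7. 'p' (letter)
  8. 'e' (letter)
  9. 'r' (letter)
Units from scan: 9
Sound units = 9 units


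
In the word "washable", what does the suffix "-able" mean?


Suffix: -able
Example: washable (wash + -able)
Meaning = capable of


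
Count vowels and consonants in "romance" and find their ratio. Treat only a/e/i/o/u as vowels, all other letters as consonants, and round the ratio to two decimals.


Word: "romance"
Vowels (a,e,i,o,u): 3
Consonants: 4
Ratio = 3/4
= 0.75


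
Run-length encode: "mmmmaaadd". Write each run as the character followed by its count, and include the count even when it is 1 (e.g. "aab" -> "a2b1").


String: "mmmmaaadd"
Scanning for consecutive runs:
  'm' x 4
  'a' x 3
  'd' x 2
RLE = "m4a3d2"


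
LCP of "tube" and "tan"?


Word 1: "tube"
Word 2: "tan"
Comparing from start:
  Pos 0: 't' == 't'
  Pos 1: 'u' != 'a' (stop)
LCP = "t" (length 1)


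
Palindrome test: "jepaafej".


Word: "jepaafej"
Reversed: "jefaapej"
Forward == Backward? jepaafej != jefaapej
Palindrome = No


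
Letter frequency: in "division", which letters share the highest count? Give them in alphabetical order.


Word: "division"
Letter counts:
  'd': 1
  'i': 3
  'n': 1
  'o': 1
  's': 1
  'v': 1
Maximum count = 3
Most frequent = 'i' (3 times each)


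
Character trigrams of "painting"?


Word: "painting" (length 8)
Number of trigrams = 8 - 3 + 1 = 6
  Position 0: "pai"
  Position 1: "ain"
  Position 2: "int"
  Position 3: "nti"
  Position 4: "tin"
  Position 5: "ing"
Trigrams = "pai", "ain", "int", "nti", "tin", "ing"
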